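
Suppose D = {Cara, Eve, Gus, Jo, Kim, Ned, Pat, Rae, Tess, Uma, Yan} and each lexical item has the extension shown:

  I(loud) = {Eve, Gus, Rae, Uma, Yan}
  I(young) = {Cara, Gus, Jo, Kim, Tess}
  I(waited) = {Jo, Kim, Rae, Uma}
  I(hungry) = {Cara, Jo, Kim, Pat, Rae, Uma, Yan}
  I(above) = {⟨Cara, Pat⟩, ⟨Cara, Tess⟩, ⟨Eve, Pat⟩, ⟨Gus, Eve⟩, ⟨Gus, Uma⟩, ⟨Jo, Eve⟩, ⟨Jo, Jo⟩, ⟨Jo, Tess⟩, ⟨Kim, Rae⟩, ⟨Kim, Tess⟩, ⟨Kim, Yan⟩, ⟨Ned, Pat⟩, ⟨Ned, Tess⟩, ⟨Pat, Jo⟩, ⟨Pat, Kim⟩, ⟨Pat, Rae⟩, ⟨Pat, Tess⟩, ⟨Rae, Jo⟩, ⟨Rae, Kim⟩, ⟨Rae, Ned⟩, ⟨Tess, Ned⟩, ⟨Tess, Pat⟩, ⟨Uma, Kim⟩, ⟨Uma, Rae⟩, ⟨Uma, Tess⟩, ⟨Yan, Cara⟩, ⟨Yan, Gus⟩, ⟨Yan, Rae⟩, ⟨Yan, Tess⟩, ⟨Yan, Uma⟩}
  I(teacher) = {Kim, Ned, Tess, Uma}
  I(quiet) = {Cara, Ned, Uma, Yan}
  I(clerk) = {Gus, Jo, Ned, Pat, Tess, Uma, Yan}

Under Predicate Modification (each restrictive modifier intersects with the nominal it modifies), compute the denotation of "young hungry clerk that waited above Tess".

⟦that waited⟧ = ⟦waited⟧ = {Jo, Kim, Rae, Uma}
⟦above Tess⟧ = {x : ⟨x, Tess⟩ ∈ ⟦above⟧} = {Cara, Jo, Kim, Ned, Pat, Uma, Yan}
⟦clerk⟧ = {Gus, Jo, Ned, Pat, Tess, Uma, Yan}
… ∩ ⟦that waited⟧ = {Gus, Jo, Ned, Pat, Tess, Uma, Yan} ∩ {Jo, Kim, Rae, Uma} = {Jo, Uma}
… ∩ ⟦above Tess⟧ = {Jo, Uma} ∩ {Cara, Jo, Kim, Ned, Pat, Uma, Yan} = {Jo, Uma}
… ∩ ⟦young⟧ = {Jo, Uma} ∩ {Cara, Gus, Jo, Kim, Tess} = {Jo}
… ∩ ⟦hungry⟧ = {Jo} ∩ {Cara, Jo, Kim, Pat, Rae, Uma, Yan} = {Jo}
So ⟦young hungry clerk that waited above Tess⟧ = {Jo}.

{Jo}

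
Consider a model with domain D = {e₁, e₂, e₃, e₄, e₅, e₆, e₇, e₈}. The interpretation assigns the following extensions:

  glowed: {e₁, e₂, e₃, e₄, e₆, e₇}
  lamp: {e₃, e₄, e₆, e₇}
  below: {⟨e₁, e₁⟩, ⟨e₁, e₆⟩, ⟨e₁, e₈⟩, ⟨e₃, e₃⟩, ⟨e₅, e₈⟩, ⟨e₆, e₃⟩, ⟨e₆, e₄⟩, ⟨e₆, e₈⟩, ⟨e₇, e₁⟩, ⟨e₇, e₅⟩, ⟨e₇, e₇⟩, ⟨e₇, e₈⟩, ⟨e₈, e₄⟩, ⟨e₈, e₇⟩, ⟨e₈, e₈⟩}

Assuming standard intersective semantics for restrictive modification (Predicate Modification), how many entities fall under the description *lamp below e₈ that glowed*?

2

⟦below e₈⟧ = {x : ⟨x, e₈⟩ ∈ ⟦below⟧} = {e₁, e₅, e₆, e₇, e₈}
⟦that glowed⟧ = ⟦glowed⟧ = {e₁, e₂, e₃, e₄, e₆, e₇}
⟦lamp⟧ = {e₃, e₄, e₆, e₇}
… ∩ ⟦below e₈⟧ = {e₃, e₄, e₆, e₇} ∩ {e₁, e₅, e₆, e₇, e₈} = {e₆, e₇}
… ∩ ⟦that glowed⟧ = {e₆, e₇} ∩ {e₁, e₂, e₃, e₄, e₆, e₇} = {e₆, e₇}
⟦lamp below e₈ that glowed⟧ = {e₆, e₇}, so the cardinality is 2.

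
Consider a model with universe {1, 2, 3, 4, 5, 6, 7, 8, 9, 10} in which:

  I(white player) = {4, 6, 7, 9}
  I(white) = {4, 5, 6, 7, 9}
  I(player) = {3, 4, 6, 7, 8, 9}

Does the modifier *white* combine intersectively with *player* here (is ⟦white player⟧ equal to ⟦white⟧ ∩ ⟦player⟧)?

yes

⟦white⟧ ∩ ⟦player⟧ = {4, 5, 6, 7, 9} ∩ {3, 4, 6, 7, 8, 9} = {4, 6, 7, 9}
Observed ⟦white player⟧ = {4, 6, 7, 9}.
These coincide, so the modifier is intersective here.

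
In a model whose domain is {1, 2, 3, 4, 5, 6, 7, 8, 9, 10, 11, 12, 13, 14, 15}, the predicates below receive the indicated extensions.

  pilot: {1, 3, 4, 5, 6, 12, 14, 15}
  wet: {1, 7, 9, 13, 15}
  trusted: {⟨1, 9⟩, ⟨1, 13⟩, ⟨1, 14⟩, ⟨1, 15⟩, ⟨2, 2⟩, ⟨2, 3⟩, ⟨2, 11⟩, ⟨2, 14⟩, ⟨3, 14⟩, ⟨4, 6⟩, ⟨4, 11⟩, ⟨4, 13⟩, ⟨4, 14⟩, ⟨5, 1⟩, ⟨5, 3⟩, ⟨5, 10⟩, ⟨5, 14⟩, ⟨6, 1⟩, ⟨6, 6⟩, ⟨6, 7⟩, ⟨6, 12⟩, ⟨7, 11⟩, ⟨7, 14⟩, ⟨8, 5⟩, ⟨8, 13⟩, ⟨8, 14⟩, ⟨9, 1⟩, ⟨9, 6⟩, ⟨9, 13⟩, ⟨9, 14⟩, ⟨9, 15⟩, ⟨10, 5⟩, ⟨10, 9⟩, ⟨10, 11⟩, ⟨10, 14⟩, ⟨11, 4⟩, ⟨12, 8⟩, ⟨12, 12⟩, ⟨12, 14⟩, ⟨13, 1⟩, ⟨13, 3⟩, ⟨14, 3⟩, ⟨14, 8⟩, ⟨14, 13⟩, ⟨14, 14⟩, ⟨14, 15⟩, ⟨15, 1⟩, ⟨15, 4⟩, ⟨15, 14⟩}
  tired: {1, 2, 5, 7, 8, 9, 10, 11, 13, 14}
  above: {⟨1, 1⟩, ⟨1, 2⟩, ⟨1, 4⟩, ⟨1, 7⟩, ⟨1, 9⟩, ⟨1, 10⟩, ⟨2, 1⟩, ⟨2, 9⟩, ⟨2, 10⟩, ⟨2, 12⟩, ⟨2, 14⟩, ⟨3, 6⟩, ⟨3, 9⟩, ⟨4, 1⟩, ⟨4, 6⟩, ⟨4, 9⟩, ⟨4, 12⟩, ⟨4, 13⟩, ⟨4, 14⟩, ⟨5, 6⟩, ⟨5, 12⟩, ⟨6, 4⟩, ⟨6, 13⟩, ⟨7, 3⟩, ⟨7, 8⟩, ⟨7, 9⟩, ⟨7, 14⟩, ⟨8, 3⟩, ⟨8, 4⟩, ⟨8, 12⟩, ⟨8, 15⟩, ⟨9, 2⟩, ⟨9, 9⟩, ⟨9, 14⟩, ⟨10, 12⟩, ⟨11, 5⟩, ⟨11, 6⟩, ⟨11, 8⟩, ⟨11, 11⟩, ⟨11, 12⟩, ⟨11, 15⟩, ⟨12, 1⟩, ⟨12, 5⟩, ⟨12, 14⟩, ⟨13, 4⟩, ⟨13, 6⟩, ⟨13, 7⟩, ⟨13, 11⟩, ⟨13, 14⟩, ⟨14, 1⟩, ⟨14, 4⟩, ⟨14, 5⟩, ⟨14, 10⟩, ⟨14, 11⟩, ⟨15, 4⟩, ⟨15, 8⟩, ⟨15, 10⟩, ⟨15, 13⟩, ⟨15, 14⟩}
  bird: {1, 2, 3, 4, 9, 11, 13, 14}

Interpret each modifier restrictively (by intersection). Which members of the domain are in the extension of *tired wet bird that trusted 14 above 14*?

{9}

⟦that trusted 14⟧ = {x : ⟨x, 14⟩ ∈ ⟦trusted⟧} = {1, 2, 3, 4, 5, 7, 8, 9, 10, 12, 14, 15}
⟦above 14⟧ = {x : ⟨x, 14⟩ ∈ ⟦above⟧} = {2, 4, 7, 9, 12, 13, 15}
⟦bird⟧ = {1, 2, 3, 4, 9, 11, 13, 14}
… ∩ ⟦that trusted 14⟧ = {1, 2, 3, 4, 9, 11, 13, 14} ∩ {1, 2, 3, 4, 5, 7, 8, 9, 10, 12, 14, 15} = {1, 2, 3, 4, 9, 14}
… ∩ ⟦above 14⟧ = {1, 2, 3, 4, 9, 14} ∩ {2, 4, 7, 9, 12, 13, 15} = {2, 4, 9}
… ∩ ⟦tired⟧ = {2, 4, 9} ∩ {1, 2, 5, 7, 8, 9, 10, 11, 13, 14} = {2, 9}
… ∩ ⟦wet⟧ = {2, 9} ∩ {1, 7, 9, 13, 15} = {9}
So ⟦tired wet bird that trusted 14 above 14⟧ = {9}.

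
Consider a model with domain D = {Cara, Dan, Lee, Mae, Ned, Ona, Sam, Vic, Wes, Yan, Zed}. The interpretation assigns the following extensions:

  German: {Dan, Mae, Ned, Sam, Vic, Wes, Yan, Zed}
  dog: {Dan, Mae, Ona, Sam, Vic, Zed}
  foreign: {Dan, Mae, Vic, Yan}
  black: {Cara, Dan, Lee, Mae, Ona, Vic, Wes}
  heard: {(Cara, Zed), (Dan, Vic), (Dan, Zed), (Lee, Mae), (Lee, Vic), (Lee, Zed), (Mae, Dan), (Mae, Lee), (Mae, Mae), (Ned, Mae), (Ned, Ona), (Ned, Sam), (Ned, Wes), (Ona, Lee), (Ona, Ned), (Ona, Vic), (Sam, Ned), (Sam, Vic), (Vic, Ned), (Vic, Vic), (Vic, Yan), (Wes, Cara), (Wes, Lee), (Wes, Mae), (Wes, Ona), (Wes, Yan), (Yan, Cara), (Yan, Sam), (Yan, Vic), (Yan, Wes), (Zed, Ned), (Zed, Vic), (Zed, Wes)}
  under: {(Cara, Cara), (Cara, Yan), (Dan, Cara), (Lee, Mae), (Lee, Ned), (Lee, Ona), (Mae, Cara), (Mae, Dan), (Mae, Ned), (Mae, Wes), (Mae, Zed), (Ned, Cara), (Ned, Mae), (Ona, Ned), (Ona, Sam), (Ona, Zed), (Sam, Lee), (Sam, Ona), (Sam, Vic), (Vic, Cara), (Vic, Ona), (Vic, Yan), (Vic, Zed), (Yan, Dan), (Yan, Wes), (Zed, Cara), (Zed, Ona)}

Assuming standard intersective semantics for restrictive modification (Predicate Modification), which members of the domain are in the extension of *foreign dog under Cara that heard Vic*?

{Dan, Vic}

⟦under Cara⟧ = {x : ⟨x, Cara⟩ ∈ ⟦under⟧} = {Cara, Dan, Mae, Ned, Vic, Zed}
⟦that heard Vic⟧ = {x : ⟨x, Vic⟩ ∈ ⟦heard⟧} = {Dan, Lee, Ona, Sam, Vic, Yan, Zed}
⟦dog⟧ = {Dan, Mae, Ona, Sam, Vic, Zed}
… ∩ ⟦under Cara⟧ = {Dan, Mae, Ona, Sam, Vic, Zed} ∩ {Cara, Dan, Mae, Ned, Vic, Zed} = {Dan, Mae, Vic, Zed}
… ∩ ⟦that heard Vic⟧ = {Dan, Mae, Vic, Zed} ∩ {Dan, Lee, Ona, Sam, Vic, Yan, Zed} = {Dan, Vic, Zed}
… ∩ ⟦foreign⟧ = {Dan, Vic, Zed} ∩ {Dan, Mae, Vic, Yan} = {Dan, Vic}
So ⟦foreign dog under Cara that heard Vic⟧ = {Dan, Vic}.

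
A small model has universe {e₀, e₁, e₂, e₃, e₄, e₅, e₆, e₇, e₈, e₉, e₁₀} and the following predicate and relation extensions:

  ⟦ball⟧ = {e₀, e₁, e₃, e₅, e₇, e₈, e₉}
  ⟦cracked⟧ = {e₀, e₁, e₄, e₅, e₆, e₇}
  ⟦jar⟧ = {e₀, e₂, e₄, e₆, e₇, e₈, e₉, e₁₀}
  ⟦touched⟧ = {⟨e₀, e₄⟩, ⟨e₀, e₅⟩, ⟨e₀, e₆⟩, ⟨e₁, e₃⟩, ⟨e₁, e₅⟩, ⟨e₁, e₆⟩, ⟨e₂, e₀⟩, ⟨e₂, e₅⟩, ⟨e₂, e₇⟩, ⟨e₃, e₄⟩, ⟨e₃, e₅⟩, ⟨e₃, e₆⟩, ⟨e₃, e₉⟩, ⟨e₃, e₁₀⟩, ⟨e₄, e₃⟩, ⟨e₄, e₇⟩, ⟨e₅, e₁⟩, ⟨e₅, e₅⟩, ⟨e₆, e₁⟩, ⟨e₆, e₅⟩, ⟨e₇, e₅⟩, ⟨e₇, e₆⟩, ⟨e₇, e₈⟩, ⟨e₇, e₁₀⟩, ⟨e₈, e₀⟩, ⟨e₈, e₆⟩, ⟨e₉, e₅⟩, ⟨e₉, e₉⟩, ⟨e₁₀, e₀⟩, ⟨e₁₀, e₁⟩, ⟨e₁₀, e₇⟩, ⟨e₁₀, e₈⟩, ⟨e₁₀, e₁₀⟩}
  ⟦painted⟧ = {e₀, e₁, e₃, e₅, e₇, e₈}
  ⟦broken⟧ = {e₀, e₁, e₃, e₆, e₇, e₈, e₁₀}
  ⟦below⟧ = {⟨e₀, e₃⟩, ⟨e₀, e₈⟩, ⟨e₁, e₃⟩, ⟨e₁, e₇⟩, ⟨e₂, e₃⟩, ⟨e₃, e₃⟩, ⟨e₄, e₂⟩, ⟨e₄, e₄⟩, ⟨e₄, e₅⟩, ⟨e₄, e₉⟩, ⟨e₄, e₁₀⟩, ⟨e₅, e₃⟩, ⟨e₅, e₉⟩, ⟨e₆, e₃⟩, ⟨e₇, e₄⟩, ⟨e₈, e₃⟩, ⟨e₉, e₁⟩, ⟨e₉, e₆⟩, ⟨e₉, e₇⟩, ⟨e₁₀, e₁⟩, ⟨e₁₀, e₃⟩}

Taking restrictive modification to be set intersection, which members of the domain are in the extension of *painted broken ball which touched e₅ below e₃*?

{e₀, e₁, e₃}

⟦which touched e₅⟧ = {x : ⟨x, e₅⟩ ∈ ⟦touched⟧} = {e₀, e₁, e₂, e₃, e₅, e₆, e₇, e₉}
⟦below e₃⟧ = {x : ⟨x, e₃⟩ ∈ ⟦below⟧} = {e₀, e₁, e₂, e₃, e₅, e₆, e₈, e₁₀}
⟦ball⟧ = {e₀, e₁, e₃, e₅, e₇, e₈, e₉}
… ∩ ⟦which touched e₅⟧ = {e₀, e₁, e₃, e₅, e₇, e₈, e₉} ∩ {e₀, e₁, e₂, e₃, e₅, e₆, e₇, e₉} = {e₀, e₁, e₃, e₅, e₇, e₉}
… ∩ ⟦below e₃⟧ = {e₀, e₁, e₃, e₅, e₇, e₉} ∩ {e₀, e₁, e₂, e₃, e₅, e₆, e₈, e₁₀} = {e₀, e₁, e₃, e₅}
… ∩ ⟦painted⟧ = {e₀, e₁, e₃, e₅} ∩ {e₀, e₁, e₃, e₅, e₇, e₈} = {e₀, e₁, e₃, e₅}
… ∩ ⟦broken⟧ = {e₀, e₁, e₃, e₅} ∩ {e₀, e₁, e₃, e₆, e₇, e₈, e₁₀} = {e₀, e₁, e₃}
So ⟦painted broken ball which touched e₅ below e₃⟧ = {e₀, e₁, e₃}.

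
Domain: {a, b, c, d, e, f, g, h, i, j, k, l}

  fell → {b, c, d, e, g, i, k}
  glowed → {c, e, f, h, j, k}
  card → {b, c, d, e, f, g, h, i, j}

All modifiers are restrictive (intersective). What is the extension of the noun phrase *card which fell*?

{b, c, d, e, g, i}

⟦which fell⟧ = ⟦fell⟧ = {b, c, d, e, g, i, k}
⟦card⟧ = {b, c, d, e, f, g, h, i, j}
… ∩ ⟦which fell⟧ = {b, c, d, e, f, g, h, i, j} ∩ {b, c, d, e, g, i, k} = {b, c, d, e, g, i}
So ⟦card which fell⟧ = {b, c, d, e, g, i}.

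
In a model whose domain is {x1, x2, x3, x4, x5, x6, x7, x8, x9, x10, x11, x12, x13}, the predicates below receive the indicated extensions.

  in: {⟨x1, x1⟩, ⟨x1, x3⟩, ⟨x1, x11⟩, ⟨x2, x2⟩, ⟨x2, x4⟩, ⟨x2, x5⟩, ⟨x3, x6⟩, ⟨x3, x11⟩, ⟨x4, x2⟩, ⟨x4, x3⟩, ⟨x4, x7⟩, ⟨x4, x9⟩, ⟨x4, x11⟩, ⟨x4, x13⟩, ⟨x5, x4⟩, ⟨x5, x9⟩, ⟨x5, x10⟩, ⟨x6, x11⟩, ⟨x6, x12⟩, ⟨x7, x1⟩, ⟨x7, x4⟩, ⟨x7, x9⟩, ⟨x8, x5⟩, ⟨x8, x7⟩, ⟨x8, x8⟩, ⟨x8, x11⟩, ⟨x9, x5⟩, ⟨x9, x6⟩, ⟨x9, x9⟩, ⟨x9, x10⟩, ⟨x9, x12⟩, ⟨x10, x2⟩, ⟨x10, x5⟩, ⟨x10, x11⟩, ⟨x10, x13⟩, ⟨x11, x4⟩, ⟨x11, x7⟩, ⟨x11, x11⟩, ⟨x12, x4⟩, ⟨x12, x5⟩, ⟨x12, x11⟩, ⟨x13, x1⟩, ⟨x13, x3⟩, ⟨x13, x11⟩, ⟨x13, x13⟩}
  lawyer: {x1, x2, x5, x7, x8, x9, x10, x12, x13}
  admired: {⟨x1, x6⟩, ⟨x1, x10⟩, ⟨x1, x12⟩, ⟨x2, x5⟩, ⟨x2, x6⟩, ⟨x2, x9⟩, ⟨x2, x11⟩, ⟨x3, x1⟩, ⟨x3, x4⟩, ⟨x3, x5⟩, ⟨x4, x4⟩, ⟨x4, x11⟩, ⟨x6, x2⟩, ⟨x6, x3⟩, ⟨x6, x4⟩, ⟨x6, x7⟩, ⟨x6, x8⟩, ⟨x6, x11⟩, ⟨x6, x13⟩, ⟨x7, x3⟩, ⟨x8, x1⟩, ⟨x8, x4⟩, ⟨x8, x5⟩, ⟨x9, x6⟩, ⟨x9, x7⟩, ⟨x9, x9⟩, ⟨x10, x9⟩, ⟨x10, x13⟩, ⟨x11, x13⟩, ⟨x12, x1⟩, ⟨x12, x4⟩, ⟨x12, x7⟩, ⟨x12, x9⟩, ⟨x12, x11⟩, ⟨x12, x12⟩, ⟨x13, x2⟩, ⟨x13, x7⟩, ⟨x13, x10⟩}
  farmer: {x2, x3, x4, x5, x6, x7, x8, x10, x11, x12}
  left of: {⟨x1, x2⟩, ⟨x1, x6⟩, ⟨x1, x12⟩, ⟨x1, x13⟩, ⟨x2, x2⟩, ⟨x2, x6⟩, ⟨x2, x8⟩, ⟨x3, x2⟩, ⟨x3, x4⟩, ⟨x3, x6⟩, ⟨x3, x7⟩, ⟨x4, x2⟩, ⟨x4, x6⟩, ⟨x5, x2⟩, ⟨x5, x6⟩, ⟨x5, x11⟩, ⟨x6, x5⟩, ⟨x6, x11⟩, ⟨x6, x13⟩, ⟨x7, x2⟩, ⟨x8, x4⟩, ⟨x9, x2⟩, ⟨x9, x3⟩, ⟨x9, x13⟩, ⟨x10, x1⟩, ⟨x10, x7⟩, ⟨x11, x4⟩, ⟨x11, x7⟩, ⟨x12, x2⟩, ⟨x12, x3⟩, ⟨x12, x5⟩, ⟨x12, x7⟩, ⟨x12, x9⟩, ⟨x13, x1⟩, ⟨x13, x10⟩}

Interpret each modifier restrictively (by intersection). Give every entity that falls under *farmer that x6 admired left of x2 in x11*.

⟦that x6 admired⟧ = {x : ⟨x6, x⟩ ∈ ⟦admired⟧} = {x2, x3, x4, x7, x8, x11, x13}
⟦left of x2⟧ = {x : ⟨x, x2⟩ ∈ ⟦left of⟧} = {x1, x2, x3, x4, x5, x7, x9, x12}
⟦in x11⟧ = {x : ⟨x, x11⟩ ∈ ⟦in⟧} = {x1, x3, x4, x6, x8, x10, x11, x12, x13}
⟦farmer⟧ = {x2, x3, x4, x5, x6, x7, x8, x10, x11, x12}
… ∩ ⟦that x6 admired⟧ = {x2, x3, x4, x5, x6, x7, x8, x10, x11, x12} ∩ {x2, x3, x4, x7, x8, x11, x13} = {x2, x3, x4, x7, x8, x11}
… ∩ ⟦left of x2⟧ = {x2, x3, x4, x7, x8, x11} ∩ {x1, x2, x3, x4, x5, x7, x9, x12} = {x2, x3, x4, x7}
… ∩ ⟦in x11⟧ = {x2, x3, x4, x7} ∩ {x1, x3, x4, x6, x8, x10, x11, x12, x13} = {x3, x4}
So ⟦farmer that x6 admired left of x2 in x11⟧ = {x3, x4}.

{x3, x4}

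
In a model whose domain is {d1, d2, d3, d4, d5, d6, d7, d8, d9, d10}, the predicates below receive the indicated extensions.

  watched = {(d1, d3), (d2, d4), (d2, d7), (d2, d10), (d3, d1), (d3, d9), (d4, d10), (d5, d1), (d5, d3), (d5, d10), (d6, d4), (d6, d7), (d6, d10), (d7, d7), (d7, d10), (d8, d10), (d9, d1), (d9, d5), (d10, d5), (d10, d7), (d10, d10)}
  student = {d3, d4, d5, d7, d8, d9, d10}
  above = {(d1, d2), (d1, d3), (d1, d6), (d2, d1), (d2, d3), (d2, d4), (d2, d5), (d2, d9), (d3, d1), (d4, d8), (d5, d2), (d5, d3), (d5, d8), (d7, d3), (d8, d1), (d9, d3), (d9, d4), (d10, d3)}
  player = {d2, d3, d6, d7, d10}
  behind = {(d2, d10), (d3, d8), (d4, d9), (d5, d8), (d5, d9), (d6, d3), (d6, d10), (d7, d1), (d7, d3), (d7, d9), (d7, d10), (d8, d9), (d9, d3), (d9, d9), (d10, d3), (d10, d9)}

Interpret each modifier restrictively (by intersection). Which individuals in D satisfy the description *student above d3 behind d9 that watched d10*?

⟦above d3⟧ = {x : ⟨x, d3⟩ ∈ ⟦above⟧} = {d1, d2, d5, d7, d9, d10}
⟦behind d9⟧ = {x : ⟨x, d9⟩ ∈ ⟦behind⟧} = {d4, d5, d7, d8, d9, d10}
⟦that watched d10⟧ = {x : ⟨x, d10⟩ ∈ ⟦watched⟧} = {d2, d4, d5, d6, d7, d8, d10}
⟦student⟧ = {d3, d4, d5, d7, d8, d9, d10}
… ∩ ⟦above d3⟧ = {d3, d4, d5, d7, d8, d9, d10} ∩ {d1, d2, d5, d7, d9, d10} = {d5, d7, d9, d10}
… ∩ ⟦behind d9⟧ = {d5, d7, d9, d10} ∩ {d4, d5, d7, d8, d9, d10} = {d5, d7, d9, d10}
… ∩ ⟦that watched d10⟧ = {d5, d7, d9, d10} ∩ {d2, d4, d5, d6, d7, d8, d10} = {d5, d7, d10}
So ⟦student above d3 behind d9 that watched d10⟧ = {d5, d7, d10}.

{d5, d7, d10}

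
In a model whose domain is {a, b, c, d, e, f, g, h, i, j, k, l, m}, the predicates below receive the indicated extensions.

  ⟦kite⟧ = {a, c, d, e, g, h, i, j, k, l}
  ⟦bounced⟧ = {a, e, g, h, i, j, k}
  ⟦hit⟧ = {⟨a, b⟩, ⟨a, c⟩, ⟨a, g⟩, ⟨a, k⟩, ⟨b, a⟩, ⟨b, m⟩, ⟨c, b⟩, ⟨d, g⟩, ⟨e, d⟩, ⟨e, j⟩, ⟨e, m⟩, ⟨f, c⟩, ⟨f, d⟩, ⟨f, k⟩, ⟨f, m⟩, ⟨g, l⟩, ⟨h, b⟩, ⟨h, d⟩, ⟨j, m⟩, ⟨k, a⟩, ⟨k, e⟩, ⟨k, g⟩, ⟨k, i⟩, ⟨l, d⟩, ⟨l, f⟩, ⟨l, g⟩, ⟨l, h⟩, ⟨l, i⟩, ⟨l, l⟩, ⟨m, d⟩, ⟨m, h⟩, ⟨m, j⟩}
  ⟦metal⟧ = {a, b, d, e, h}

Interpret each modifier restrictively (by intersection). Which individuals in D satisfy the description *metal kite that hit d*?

⟦that hit d⟧ = {x : ⟨x, d⟩ ∈ ⟦hit⟧} = {e, f, h, l, m}
⟦kite⟧ = {a, c, d, e, g, h, i, j, k, l}
… ∩ ⟦that hit d⟧ = {a, c, d, e, g, h, i, j, k, l} ∩ {e, f, h, l, m} = {e, h, l}
… ∩ ⟦metal⟧ = {e, h, l} ∩ {a, b, d, e, h} = {e, h}
So ⟦metal kite that hit d⟧ = {e, h}.

{e, h}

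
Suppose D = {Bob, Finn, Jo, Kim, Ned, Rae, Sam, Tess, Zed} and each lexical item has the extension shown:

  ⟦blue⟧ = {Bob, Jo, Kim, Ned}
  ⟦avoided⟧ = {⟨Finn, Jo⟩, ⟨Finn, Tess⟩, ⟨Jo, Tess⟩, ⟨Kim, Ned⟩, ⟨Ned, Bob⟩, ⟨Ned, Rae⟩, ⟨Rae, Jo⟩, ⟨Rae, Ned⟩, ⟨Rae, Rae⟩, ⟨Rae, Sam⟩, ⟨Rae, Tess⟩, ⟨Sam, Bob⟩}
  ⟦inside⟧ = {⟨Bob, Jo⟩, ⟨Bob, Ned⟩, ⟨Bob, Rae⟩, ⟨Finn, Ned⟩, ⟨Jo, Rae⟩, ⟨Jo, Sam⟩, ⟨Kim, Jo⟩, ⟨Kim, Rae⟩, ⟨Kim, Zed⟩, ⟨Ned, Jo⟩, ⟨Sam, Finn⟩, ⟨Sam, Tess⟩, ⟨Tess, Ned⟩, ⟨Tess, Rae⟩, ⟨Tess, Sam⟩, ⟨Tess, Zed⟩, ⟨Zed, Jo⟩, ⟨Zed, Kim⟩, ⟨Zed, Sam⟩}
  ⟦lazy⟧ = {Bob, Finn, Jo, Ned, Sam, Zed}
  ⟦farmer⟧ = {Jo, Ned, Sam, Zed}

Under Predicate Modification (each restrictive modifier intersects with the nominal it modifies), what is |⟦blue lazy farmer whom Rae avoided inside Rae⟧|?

1

⟦whom Rae avoided⟧ = {x : ⟨Rae, x⟩ ∈ ⟦avoided⟧} = {Jo, Ned, Rae, Sam, Tess}
⟦inside Rae⟧ = {x : ⟨x, Rae⟩ ∈ ⟦inside⟧} = {Bob, Jo, Kim, Tess}
⟦farmer⟧ = {Jo, Ned, Sam, Zed}
… ∩ ⟦whom Rae avoided⟧ = {Jo, Ned, Sam, Zed} ∩ {Jo, Ned, Rae, Sam, Tess} = {Jo, Ned, Sam}
… ∩ ⟦inside Rae⟧ = {Jo, Ned, Sam} ∩ {Bob, Jo, Kim, Tess} = {Jo}
… ∩ ⟦blue⟧ = {Jo} ∩ {Bob, Jo, Kim, Ned} = {Jo}
… ∩ ⟦lazy⟧ = {Jo} ∩ {Bob, Finn, Jo, Ned, Sam, Zed} = {Jo}
⟦blue lazy farmer whom Rae avoided inside Rae⟧ = {Jo}, so the cardinality is 1.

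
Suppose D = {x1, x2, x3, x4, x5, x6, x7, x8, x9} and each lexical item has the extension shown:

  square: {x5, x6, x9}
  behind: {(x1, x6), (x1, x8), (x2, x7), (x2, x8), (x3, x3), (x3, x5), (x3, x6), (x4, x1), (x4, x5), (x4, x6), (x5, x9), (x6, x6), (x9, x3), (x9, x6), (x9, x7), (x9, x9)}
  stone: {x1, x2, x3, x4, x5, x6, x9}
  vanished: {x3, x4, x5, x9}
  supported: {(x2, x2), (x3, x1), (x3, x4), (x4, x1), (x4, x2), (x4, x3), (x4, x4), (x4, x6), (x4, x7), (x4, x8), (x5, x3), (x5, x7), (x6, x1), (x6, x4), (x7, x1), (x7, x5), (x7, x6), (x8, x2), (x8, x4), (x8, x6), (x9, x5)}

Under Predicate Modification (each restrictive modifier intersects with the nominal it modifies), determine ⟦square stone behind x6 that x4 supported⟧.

{x6}

⟦behind x6⟧ = {x : ⟨x, x6⟩ ∈ ⟦behind⟧} = {x1, x3, x4, x6, x9}
⟦that x4 supported⟧ = {x : ⟨x4, x⟩ ∈ ⟦supported⟧} = {x1, x2, x3, x4, x6, x7, x8}
⟦stone⟧ = {x1, x2, x3, x4, x5, x6, x9}
… ∩ ⟦behind x6⟧ = {x1, x2, x3, x4, x5, x6, x9} ∩ {x1, x3, x4, x6, x9} = {x1, x3, x4, x6, x9}
… ∩ ⟦that x4 supported⟧ = {x1, x3, x4, x6, x9} ∩ {x1, x2, x3, x4, x6, x7, x8} = {x1, x3, x4, x6}
… ∩ ⟦square⟧ = {x1, x3, x4, x6} ∩ {x5, x6, x9} = {x6}
So ⟦square stone behind x6 that x4 supported⟧ = {x6}.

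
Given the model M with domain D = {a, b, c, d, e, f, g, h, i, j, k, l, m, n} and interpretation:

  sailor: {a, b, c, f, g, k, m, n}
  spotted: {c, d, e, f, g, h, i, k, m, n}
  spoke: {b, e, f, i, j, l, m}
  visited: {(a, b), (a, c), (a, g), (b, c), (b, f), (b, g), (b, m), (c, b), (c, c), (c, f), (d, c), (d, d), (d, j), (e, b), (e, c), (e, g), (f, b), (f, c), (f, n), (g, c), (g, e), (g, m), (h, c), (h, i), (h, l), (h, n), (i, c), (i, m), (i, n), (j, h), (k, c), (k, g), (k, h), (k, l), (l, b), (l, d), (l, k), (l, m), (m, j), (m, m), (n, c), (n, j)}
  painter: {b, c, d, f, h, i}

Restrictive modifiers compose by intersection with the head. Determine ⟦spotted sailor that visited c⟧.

{c, f, g, k, n}

⟦that visited c⟧ = {x : ⟨x, c⟩ ∈ ⟦visited⟧} = {a, b, c, d, e, f, g, h, i, k, n}
⟦sailor⟧ = {a, b, c, f, g, k, m, n}
… ∩ ⟦that visited c⟧ = {a, b, c, f, g, k, m, n} ∩ {a, b, c, d, e, f, g, h, i, k, n} = {a, b, c, f, g, k, n}
… ∩ ⟦spotted⟧ = {a, b, c, f, g, k, n} ∩ {c, d, e, f, g, h, i, k, m, n} = {c, f, g, k, n}
So ⟦spotted sailor that visited c⟧ = {c, f, g, k, n}.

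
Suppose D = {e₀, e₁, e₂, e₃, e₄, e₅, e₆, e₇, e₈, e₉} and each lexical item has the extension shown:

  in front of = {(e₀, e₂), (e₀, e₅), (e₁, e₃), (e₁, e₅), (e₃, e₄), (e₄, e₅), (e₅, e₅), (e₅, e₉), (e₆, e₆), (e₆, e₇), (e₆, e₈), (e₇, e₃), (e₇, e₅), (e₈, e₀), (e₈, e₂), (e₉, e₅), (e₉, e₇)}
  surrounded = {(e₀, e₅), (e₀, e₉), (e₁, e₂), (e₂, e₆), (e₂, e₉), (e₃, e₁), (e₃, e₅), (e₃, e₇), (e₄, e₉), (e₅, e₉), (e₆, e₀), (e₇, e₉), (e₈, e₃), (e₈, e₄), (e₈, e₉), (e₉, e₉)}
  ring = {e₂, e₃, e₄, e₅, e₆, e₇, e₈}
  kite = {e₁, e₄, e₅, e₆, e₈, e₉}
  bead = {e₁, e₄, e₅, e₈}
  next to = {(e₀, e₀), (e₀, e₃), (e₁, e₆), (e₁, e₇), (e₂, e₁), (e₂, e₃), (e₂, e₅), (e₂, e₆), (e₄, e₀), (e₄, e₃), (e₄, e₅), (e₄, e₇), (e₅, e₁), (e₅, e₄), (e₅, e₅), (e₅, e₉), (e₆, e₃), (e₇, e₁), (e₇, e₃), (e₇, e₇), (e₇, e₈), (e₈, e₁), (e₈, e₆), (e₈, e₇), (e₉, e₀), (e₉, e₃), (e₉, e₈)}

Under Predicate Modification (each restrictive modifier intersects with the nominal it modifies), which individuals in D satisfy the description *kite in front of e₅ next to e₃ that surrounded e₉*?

⟦in front of e₅⟧ = {x : ⟨x, e₅⟩ ∈ ⟦in front of⟧} = {e₀, e₁, e₄, e₅, e₇, e₉}
⟦next to e₃⟧ = {x : ⟨x, e₃⟩ ∈ ⟦next to⟧} = {e₀, e₂, e₄, e₆, e₇, e₉}
⟦that surrounded e₉⟧ = {x : ⟨x, e₉⟩ ∈ ⟦surrounded⟧} = {e₀, e₂, e₄, e₅, e₇, e₈, e₉}
⟦kite⟧ = {e₁, e₄, e₅, e₆, e₈, e₉}
… ∩ ⟦in front of e₅⟧ = {e₁, e₄, e₅, e₆, e₈, e₉} ∩ {e₀, e₁, e₄, e₅, e₇, e₉} = {e₁, e₄, e₅, e₉}
… ∩ ⟦next to e₃⟧ = {e₁, e₄, e₅, e₉} ∩ {e₀, e₂, e₄, e₆, e₇, e₉} = {e₄, e₉}
… ∩ ⟦that surrounded e₉⟧ = {e₄, e₉} ∩ {e₀, e₂, e₄, e₅, e₇, e₈, e₉} = {e₄, e₉}
So ⟦kite in front of e₅ next to e₃ that surrounded e₉⟧ = {e₄, e₉}.

{e₄, e₉}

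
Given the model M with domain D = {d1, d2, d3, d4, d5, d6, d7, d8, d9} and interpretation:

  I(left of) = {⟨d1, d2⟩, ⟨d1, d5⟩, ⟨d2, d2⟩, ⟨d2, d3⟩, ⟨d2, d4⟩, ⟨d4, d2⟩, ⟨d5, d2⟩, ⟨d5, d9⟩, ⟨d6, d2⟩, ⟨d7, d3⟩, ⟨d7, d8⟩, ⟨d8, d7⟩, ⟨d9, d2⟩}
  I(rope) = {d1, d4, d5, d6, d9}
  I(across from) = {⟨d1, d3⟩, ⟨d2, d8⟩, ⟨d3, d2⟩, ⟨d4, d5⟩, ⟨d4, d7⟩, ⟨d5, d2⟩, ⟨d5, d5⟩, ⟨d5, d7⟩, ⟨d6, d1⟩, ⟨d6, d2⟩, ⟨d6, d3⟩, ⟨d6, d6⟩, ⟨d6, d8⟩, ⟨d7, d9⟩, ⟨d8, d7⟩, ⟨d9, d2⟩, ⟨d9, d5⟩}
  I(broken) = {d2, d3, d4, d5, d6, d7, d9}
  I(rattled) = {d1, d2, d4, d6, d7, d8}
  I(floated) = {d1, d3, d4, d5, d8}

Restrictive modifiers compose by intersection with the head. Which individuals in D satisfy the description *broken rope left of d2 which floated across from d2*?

⟦left of d2⟧ = {x : ⟨x, d2⟩ ∈ ⟦left of⟧} = {d1, d2, d4, d5, d6, d9}
⟦which floated⟧ = ⟦floated⟧ = {d1, d3, d4, d5, d8}
⟦across from d2⟧ = {x : ⟨x, d2⟩ ∈ ⟦across from⟧} = {d3, d5, d6, d9}
⟦rope⟧ = {d1, d4, d5, d6, d9}
… ∩ ⟦left of d2⟧ = {d1, d4, d5, d6, d9} ∩ {d1, d2, d4, d5, d6, d9} = {d1, d4, d5, d6, d9}
… ∩ ⟦which floated⟧ = {d1, d4, d5, d6, d9} ∩ {d1, d3, d4, d5, d8} = {d1, d4, d5}
… ∩ ⟦across from d2⟧ = {d1, d4, d5} ∩ {d3, d5, d6, d9} = {d5}
… ∩ ⟦broken⟧ = {d5} ∩ {d2, d3, d4, d5, d6, d7, d9} = {d5}
So ⟦broken rope left of d2 which floated across from d2⟧ = {d5}.

{d5}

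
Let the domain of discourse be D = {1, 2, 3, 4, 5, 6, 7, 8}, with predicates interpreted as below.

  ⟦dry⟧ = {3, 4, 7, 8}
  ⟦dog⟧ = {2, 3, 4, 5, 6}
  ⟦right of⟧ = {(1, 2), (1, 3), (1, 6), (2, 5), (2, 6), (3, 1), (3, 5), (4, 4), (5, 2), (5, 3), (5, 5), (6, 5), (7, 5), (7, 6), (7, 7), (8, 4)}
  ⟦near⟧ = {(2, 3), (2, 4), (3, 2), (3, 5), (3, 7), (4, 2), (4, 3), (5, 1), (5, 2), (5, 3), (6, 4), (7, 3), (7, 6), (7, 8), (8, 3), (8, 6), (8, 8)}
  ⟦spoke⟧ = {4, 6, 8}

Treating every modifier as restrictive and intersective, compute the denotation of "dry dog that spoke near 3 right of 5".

⟦that spoke⟧ = ⟦spoke⟧ = {4, 6, 8}
⟦near 3⟧ = {x : ⟨x, 3⟩ ∈ ⟦near⟧} = {2, 4, 5, 7, 8}
⟦right of 5⟧ = {x : ⟨x, 5⟩ ∈ ⟦right of⟧} = {2, 3, 5, 6, 7}
⟦dog⟧ = {2, 3, 4, 5, 6}
… ∩ ⟦that spoke⟧ = {2, 3, 4, 5, 6} ∩ {4, 6, 8} = {4, 6}
… ∩ ⟦near 3⟧ = {4, 6} ∩ {2, 4, 5, 7, 8} = {4}
… ∩ ⟦right of 5⟧ = {4} ∩ {2, 3, 5, 6, 7} = ∅
… ∩ ⟦dry⟧ = ∅ ∩ {3, 4, 7, 8} = ∅
So ⟦dry dog that spoke near 3 right of 5⟧ = ∅.

∅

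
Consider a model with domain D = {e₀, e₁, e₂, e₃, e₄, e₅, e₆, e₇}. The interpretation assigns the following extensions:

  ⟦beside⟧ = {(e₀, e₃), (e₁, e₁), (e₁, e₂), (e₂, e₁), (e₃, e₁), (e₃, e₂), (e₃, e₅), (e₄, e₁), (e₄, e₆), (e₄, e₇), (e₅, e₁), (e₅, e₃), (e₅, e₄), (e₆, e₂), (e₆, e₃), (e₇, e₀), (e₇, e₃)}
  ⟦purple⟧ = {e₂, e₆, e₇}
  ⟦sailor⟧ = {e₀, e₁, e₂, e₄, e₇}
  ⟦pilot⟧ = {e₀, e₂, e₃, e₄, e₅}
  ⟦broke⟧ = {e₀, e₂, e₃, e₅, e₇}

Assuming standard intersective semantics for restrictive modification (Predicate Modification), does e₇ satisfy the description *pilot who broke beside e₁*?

no

⟦who broke⟧ = ⟦broke⟧ = {e₀, e₂, e₃, e₅, e₇}
⟦beside e₁⟧ = {x : ⟨x, e₁⟩ ∈ ⟦beside⟧} = {e₁, e₂, e₃, e₄, e₅}
⟦pilot⟧ = {e₀, e₂, e₃, e₄, e₅}
… ∩ ⟦who broke⟧ = {e₀, e₂, e₃, e₄, e₅} ∩ {e₀, e₂, e₃, e₅, e₇} = {e₀, e₂, e₃, e₅}
… ∩ ⟦beside e₁⟧ = {e₀, e₂, e₃, e₅} ∩ {e₁, e₂, e₃, e₄, e₅} = {e₂, e₃, e₅}
⟦pilot who broke beside e₁⟧ = {e₂, e₃, e₅}; e₇ ∉ this set.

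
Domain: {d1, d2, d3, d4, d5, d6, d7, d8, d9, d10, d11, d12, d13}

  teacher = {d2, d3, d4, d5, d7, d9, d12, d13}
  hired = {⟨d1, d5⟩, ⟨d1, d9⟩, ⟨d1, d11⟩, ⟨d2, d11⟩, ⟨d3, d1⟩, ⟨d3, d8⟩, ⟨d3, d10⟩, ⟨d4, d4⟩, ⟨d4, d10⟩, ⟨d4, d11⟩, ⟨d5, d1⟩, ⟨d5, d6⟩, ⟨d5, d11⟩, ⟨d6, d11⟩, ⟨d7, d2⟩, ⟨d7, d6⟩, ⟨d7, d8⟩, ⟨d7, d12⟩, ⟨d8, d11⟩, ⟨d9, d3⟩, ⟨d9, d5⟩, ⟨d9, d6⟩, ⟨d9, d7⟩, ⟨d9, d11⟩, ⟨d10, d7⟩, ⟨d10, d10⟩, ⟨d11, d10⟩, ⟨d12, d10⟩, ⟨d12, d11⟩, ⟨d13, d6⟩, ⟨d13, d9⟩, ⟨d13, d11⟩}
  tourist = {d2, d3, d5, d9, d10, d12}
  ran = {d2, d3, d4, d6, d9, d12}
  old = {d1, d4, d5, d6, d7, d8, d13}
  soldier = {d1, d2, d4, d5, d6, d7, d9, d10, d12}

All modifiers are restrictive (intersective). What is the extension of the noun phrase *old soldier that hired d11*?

⟦that hired d11⟧ = {x : ⟨x, d11⟩ ∈ ⟦hired⟧} = {d1, d2, d4, d5, d6, d8, d9, d12, d13}
⟦soldier⟧ = {d1, d2, d4, d5, d6, d7, d9, d10, d12}
… ∩ ⟦that hired d11⟧ = {d1, d2, d4, d5, d6, d7, d9, d10, d12} ∩ {d1, d2, d4, d5, d6, d8, d9, d12, d13} = {d1, d2, d4, d5, d6, d9, d12}
… ∩ ⟦old⟧ = {d1, d2, d4, d5, d6, d9, d12} ∩ {d1, d4, d5, d6, d7, d8, d13} = {d1, d4, d5, d6}
So ⟦old soldier that hired d11⟧ = {d1, d4, d5, d6}.

{d1, d4, d5, d6}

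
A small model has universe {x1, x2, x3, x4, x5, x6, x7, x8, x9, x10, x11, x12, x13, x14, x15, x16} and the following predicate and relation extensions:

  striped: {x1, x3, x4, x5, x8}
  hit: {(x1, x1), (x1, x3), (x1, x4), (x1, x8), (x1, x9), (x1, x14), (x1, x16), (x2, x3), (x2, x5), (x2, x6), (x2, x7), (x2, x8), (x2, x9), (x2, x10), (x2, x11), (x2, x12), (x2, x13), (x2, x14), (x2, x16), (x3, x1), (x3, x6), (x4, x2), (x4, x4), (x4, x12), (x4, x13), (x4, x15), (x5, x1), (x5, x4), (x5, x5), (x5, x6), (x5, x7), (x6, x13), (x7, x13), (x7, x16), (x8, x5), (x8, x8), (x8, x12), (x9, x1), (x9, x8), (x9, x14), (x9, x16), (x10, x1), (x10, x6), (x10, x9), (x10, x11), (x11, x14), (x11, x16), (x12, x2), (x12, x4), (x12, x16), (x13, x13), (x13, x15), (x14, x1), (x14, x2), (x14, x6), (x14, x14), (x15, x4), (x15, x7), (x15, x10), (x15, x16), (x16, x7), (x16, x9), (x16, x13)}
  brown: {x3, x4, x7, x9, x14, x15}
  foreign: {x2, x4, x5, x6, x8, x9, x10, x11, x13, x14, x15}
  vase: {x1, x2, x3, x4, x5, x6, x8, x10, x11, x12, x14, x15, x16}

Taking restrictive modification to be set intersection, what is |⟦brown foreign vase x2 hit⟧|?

1

⟦x2 hit⟧ = {x : ⟨x2, x⟩ ∈ ⟦hit⟧} = {x3, x5, x6, x7, x8, x9, x10, x11, x12, x13, x14, x16}
⟦vase⟧ = {x1, x2, x3, x4, x5, x6, x8, x10, x11, x12, x14, x15, x16}
… ∩ ⟦x2 hit⟧ = {x1, x2, x3, x4, x5, x6, x8, x10, x11, x12, x14, x15, x16} ∩ {x3, x5, x6, x7, x8, x9, x10, x11, x12, x13, x14, x16} = {x3, x5, x6, x8, x10, x11, x12, x14, x16}
… ∩ ⟦brown⟧ = {x3, x5, x6, x8, x10, x11, x12, x14, x16} ∩ {x3, x4, x7, x9, x14, x15} = {x3, x14}
… ∩ ⟦foreign⟧ = {x3, x14} ∩ {x2, x4, x5, x6, x8, x9, x10, x11, x13, x14, x15} = {x14}
⟦brown foreign vase x2 hit⟧ = {x14}, so the cardinality is 1.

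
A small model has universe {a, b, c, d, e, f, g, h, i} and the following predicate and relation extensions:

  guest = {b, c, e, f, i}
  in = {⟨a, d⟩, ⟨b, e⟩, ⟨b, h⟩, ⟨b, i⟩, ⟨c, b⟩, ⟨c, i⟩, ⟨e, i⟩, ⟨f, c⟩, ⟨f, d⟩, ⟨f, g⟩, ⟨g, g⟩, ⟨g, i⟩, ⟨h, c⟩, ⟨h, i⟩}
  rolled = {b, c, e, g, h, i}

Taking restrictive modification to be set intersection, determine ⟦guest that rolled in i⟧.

⟦that rolled⟧ = ⟦rolled⟧ = {b, c, e, g, h, i}
⟦in i⟧ = {x : ⟨x, i⟩ ∈ ⟦in⟧} = {b, c, e, g, h}
⟦guest⟧ = {b, c, e, f, i}
… ∩ ⟦that rolled⟧ = {b, c, e, f, i} ∩ {b, c, e, g, h, i} = {b, c, e, i}
… ∩ ⟦in i⟧ = {b, c, e, i} ∩ {b, c, e, g, h} = {b, c, e}
So ⟦guest that rolled in i⟧ = {b, c, e}.

{b, c, e}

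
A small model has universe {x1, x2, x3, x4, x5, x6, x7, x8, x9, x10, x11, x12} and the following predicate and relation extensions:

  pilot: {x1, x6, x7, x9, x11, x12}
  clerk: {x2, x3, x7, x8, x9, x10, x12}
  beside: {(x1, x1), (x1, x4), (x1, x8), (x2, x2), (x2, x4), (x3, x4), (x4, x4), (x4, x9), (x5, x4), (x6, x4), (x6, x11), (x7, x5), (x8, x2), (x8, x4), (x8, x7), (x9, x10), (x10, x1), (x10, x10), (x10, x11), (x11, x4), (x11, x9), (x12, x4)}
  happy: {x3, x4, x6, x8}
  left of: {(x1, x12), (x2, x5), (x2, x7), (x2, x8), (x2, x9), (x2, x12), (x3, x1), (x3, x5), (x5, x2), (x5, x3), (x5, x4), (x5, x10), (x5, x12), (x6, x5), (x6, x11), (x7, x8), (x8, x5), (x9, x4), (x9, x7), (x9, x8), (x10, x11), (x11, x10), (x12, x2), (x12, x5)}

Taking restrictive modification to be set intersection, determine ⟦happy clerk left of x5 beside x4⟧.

{x3, x8}

⟦left of x5⟧ = {x : ⟨x, x5⟩ ∈ ⟦left of⟧} = {x2, x3, x6, x8, x12}
⟦beside x4⟧ = {x : ⟨x, x4⟩ ∈ ⟦beside⟧} = {x1, x2, x3, x4, x5, x6, x8, x11, x12}
⟦clerk⟧ = {x2, x3, x7, x8, x9, x10, x12}
… ∩ ⟦left of x5⟧ = {x2, x3, x7, x8, x9, x10, x12} ∩ {x2, x3, x6, x8, x12} = {x2, x3, x8, x12}
… ∩ ⟦beside x4⟧ = {x2, x3, x8, x12} ∩ {x1, x2, x3, x4, x5, x6, x8, x11, x12} = {x2, x3, x8, x12}
… ∩ ⟦happy⟧ = {x2, x3, x8, x12} ∩ {x3, x4, x6, x8} = {x3, x8}
So ⟦happy clerk left of x5 beside x4⟧ = {x3, x8}.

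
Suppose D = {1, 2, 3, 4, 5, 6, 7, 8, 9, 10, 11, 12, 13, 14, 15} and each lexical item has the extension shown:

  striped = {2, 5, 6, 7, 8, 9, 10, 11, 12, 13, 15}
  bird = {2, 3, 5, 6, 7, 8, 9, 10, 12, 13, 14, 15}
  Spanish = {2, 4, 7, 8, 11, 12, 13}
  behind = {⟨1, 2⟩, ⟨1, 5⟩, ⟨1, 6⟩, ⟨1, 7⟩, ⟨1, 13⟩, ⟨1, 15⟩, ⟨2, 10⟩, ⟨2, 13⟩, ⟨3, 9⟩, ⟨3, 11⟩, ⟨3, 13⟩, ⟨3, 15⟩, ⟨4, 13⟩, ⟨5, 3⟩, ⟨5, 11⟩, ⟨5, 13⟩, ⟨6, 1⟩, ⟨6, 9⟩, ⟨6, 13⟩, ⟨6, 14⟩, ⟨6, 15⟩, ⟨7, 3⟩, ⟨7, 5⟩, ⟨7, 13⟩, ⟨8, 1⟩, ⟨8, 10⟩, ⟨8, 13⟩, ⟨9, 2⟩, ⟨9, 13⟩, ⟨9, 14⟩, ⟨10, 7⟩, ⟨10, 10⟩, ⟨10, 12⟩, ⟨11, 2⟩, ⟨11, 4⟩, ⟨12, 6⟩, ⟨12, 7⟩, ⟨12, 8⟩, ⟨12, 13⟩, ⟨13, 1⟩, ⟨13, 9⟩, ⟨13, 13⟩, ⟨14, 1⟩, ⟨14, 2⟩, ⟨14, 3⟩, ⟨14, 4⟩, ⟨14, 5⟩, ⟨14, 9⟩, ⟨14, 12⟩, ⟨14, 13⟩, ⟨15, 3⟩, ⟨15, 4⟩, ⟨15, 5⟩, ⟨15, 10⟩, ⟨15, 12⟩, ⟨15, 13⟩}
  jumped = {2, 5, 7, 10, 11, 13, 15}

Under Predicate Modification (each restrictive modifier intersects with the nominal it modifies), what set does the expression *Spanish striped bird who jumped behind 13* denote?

{2, 7, 13}

⟦who jumped⟧ = ⟦jumped⟧ = {2, 5, 7, 10, 11, 13, 15}
⟦behind 13⟧ = {x : ⟨x, 13⟩ ∈ ⟦behind⟧} = {1, 2, 3, 4, 5, 6, 7, 8, 9, 12, 13, 14, 15}
⟦bird⟧ = {2, 3, 5, 6, 7, 8, 9, 10, 12, 13, 14, 15}
… ∩ ⟦who jumped⟧ = {2, 3, 5, 6, 7, 8, 9, 10, 12, 13, 14, 15} ∩ {2, 5, 7, 10, 11, 13, 15} = {2, 5, 7, 10, 13, 15}
… ∩ ⟦behind 13⟧ = {2, 5, 7, 10, 13, 15} ∩ {1, 2, 3, 4, 5, 6, 7, 8, 9, 12, 13, 14, 15} = {2, 5, 7, 13, 15}
… ∩ ⟦Spanish⟧ = {2, 5, 7, 13, 15} ∩ {2, 4, 7, 8, 11, 12, 13} = {2, 7, 13}
… ∩ ⟦striped⟧ = {2, 7, 13} ∩ {2, 5, 6, 7, 8, 9, 10, 11, 12, 13, 15} = {2, 7, 13}
So ⟦Spanish striped bird who jumped behind 13⟧ = {2, 7, 13}.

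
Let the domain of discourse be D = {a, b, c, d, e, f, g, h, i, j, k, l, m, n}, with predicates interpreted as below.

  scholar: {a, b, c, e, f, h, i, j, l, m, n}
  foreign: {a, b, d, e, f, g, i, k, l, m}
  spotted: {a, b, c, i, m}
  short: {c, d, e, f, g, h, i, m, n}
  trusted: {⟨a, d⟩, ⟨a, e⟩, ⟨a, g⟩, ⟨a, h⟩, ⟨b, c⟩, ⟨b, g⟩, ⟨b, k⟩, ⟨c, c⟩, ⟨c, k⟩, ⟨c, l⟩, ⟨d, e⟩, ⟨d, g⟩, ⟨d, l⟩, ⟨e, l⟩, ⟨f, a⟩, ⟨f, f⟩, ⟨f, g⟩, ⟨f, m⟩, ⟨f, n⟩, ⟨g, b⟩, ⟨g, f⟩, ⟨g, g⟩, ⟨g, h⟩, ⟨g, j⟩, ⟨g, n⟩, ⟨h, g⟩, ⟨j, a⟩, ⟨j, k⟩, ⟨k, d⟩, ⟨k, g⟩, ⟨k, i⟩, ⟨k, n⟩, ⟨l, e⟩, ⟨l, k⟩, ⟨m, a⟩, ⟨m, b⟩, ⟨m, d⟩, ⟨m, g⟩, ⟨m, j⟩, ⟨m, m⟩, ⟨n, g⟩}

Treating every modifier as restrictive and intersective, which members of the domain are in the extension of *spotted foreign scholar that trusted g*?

⟦that trusted g⟧ = {x : ⟨x, g⟩ ∈ ⟦trusted⟧} = {a, b, d, f, g, h, k, m, n}
⟦scholar⟧ = {a, b, c, e, f, h, i, j, l, m, n}
… ∩ ⟦that trusted g⟧ = {a, b, c, e, f, h, i, j, l, m, n} ∩ {a, b, d, f, g, h, k, m, n} = {a, b, f, h, m, n}
… ∩ ⟦spotted⟧ = {a, b, f, h, m, n} ∩ {a, b, c, i, m} = {a, b, m}
… ∩ ⟦foreign⟧ = {a, b, m} ∩ {a, b, d, e, f, g, i, k, l, m} = {a, b, m}
So ⟦spotted foreign scholar that trusted g⟧ = {a, b, m}.

{a, b, m}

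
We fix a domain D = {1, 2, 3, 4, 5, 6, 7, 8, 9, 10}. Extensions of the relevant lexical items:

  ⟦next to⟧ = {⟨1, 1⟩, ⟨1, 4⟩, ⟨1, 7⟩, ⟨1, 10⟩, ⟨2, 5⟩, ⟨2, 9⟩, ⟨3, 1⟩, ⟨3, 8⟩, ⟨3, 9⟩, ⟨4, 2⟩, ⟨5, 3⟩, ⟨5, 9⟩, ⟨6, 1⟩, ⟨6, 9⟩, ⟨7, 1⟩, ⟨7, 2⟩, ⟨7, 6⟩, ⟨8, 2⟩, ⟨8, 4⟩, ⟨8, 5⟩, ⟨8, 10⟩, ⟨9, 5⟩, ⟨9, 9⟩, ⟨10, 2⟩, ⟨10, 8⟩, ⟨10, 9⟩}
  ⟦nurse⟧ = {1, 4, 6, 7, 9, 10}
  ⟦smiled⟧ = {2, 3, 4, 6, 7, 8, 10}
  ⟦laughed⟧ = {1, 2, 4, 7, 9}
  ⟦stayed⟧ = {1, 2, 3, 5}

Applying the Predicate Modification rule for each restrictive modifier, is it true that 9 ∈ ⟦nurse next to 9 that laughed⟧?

yes

⟦next to 9⟧ = {x : ⟨x, 9⟩ ∈ ⟦next to⟧} = {2, 3, 5, 6, 9, 10}
⟦that laughed⟧ = ⟦laughed⟧ = {1, 2, 4, 7, 9}
⟦nurse⟧ = {1, 4, 6, 7, 9, 10}
… ∩ ⟦next to 9⟧ = {1, 4, 6, 7, 9, 10} ∩ {2, 3, 5, 6, 9, 10} = {6, 9, 10}
… ∩ ⟦that laughed⟧ = {6, 9, 10} ∩ {1, 2, 4, 7, 9} = {9}
⟦nurse next to 9 that laughed⟧ = {9}; 9 ∈ this set.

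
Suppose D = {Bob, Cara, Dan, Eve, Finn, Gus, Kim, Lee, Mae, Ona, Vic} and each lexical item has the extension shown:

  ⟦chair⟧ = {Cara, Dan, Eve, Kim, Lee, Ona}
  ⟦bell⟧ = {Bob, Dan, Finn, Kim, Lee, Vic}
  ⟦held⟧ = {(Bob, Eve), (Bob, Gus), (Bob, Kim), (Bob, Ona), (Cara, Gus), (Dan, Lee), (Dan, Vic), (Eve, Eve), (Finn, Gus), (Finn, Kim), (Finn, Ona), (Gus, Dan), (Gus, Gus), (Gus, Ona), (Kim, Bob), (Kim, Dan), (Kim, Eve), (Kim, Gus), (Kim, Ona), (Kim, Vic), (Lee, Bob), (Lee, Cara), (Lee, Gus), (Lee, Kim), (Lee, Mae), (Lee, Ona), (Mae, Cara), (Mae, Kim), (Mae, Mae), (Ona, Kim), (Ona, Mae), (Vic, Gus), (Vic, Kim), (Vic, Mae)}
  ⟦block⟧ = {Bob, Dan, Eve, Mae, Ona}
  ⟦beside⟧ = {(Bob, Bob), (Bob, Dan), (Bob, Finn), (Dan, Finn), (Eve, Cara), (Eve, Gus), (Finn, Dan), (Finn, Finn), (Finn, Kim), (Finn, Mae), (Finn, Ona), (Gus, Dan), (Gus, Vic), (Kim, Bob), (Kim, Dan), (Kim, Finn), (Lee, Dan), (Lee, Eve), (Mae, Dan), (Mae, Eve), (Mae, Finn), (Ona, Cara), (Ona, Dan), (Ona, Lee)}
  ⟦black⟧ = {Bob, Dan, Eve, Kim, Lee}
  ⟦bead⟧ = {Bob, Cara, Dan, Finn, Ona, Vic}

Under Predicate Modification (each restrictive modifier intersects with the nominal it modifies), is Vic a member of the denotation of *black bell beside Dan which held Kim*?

⟦beside Dan⟧ = {x : ⟨x, Dan⟩ ∈ ⟦beside⟧} = {Bob, Finn, Gus, Kim, Lee, Mae, Ona}
⟦which held Kim⟧ = {x : ⟨x, Kim⟩ ∈ ⟦held⟧} = {Bob, Finn, Lee, Mae, Ona, Vic}
⟦bell⟧ = {Bob, Dan, Finn, Kim, Lee, Vic}
… ∩ ⟦beside Dan⟧ = {Bob, Dan, Finn, Kim, Lee, Vic} ∩ {Bob, Finn, Gus, Kim, Lee, Mae, Ona} = {Bob, Finn, Kim, Lee}
… ∩ ⟦which held Kim⟧ = {Bob, Finn, Kim, Lee} ∩ {Bob, Finn, Lee, Mae, Ona, Vic} = {Bob, Finn, Lee}
… ∩ ⟦black⟧ = {Bob, Finn, Lee} ∩ {Bob, Dan, Eve, Kim, Lee} = {Bob, Lee}
⟦black bell beside Dan which held Kim⟧ = {Bob, Lee}; Vic ∉ this set.

no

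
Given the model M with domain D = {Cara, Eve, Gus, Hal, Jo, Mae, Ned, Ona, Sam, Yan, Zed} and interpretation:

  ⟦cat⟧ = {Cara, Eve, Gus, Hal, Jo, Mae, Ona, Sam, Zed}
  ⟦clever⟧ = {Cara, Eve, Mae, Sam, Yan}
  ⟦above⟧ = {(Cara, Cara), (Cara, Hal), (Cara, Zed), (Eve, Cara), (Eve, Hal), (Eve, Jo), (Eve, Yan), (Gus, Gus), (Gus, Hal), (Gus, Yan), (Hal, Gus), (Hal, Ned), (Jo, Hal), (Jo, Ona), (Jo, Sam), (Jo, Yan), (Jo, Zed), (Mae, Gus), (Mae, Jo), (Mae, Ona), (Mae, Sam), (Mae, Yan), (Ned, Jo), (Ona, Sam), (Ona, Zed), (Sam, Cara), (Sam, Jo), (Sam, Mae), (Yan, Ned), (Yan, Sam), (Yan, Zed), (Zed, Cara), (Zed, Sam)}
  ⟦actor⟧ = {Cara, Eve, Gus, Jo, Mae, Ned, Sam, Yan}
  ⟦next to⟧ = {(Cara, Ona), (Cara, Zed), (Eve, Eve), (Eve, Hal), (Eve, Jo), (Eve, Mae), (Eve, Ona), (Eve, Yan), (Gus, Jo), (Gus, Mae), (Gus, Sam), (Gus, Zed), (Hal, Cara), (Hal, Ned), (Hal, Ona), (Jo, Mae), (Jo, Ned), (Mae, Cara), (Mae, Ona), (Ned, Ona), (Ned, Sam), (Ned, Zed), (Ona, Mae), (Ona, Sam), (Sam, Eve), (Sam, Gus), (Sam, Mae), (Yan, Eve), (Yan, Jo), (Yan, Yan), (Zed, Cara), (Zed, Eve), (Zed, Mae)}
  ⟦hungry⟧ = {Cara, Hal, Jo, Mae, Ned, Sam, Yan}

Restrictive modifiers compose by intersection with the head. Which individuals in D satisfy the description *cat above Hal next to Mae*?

{Eve, Gus, Jo}

⟦above Hal⟧ = {x : ⟨x, Hal⟩ ∈ ⟦above⟧} = {Cara, Eve, Gus, Jo}
⟦next to Mae⟧ = {x : ⟨x, Mae⟩ ∈ ⟦next to⟧} = {Eve, Gus, Jo, Ona, Sam, Zed}
⟦cat⟧ = {Cara, Eve, Gus, Hal, Jo, Mae, Ona, Sam, Zed}
… ∩ ⟦above Hal⟧ = {Cara, Eve, Gus, Hal, Jo, Mae, Ona, Sam, Zed} ∩ {Cara, Eve, Gus, Jo} = {Cara, Eve, Gus, Jo}
… ∩ ⟦next to Mae⟧ = {Cara, Eve, Gus, Jo} ∩ {Eve, Gus, Jo, Ona, Sam, Zed} = {Eve, Gus, Jo}
So ⟦cat above Hal next to Mae⟧ = {Eve, Gus, Jo}.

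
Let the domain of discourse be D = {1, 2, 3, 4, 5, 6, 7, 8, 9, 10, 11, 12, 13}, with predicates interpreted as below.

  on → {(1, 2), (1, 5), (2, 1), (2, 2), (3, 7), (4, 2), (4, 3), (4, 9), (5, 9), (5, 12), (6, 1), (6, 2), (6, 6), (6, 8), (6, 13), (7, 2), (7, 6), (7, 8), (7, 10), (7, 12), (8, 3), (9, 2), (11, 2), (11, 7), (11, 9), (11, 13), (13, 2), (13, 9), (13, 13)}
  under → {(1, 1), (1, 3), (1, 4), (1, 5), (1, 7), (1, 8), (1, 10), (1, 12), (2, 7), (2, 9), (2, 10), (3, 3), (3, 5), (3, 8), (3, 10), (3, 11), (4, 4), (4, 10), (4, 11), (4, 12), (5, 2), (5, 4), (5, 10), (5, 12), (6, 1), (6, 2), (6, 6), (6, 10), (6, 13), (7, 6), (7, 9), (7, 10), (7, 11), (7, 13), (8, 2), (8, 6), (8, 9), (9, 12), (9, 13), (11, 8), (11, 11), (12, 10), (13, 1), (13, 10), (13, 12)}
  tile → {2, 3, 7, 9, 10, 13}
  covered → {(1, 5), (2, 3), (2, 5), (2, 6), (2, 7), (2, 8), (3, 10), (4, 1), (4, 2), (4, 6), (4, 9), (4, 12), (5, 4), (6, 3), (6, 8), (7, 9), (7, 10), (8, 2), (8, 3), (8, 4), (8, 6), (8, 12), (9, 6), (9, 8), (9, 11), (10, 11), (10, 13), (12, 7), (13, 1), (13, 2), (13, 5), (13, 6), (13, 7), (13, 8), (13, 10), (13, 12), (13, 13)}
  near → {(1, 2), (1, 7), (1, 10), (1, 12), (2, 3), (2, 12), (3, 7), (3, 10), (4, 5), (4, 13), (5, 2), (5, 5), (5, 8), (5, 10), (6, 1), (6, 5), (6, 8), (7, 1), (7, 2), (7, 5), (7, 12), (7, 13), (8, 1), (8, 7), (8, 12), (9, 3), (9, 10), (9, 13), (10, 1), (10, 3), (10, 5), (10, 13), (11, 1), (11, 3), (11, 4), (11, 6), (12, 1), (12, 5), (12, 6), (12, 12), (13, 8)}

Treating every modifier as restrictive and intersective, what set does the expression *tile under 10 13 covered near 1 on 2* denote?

⟦under 10⟧ = {x : ⟨x, 10⟩ ∈ ⟦under⟧} = {1, 2, 3, 4, 5, 6, 7, 12, 13}
⟦13 covered⟧ = {x : ⟨13, x⟩ ∈ ⟦covered⟧} = {1, 2, 5, 6, 7, 8, 10, 12, 13}
⟦near 1⟧ = {x : ⟨x, 1⟩ ∈ ⟦near⟧} = {6, 7, 8, 10, 11, 12}
⟦on 2⟧ = {x : ⟨x, 2⟩ ∈ ⟦on⟧} = {1, 2, 4, 6, 7, 9, 11, 13}
⟦tile⟧ = {2, 3, 7, 9, 10, 13}
… ∩ ⟦under 10⟧ = {2, 3, 7, 9, 10, 13} ∩ {1, 2, 3, 4, 5, 6, 7, 12, 13} = {2, 3, 7, 13}
… ∩ ⟦13 covered⟧ = {2, 3, 7, 13} ∩ {1, 2, 5, 6, 7, 8, 10, 12, 13} = {2, 7, 13}
… ∩ ⟦near 1⟧ = {2, 7, 13} ∩ {6, 7, 8, 10, 11, 12} = {7}
… ∩ ⟦on 2⟧ = {7} ∩ {1, 2, 4, 6, 7, 9, 11, 13} = {7}
So ⟦tile under 10 13 covered near 1 on 2⟧ = {7}.

{7}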